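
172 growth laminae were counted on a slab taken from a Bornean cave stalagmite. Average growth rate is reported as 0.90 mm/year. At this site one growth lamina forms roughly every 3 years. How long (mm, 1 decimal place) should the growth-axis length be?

464.4 mm

At 3 years per growth lamina, 172 × 3 = 516 years.
516 years at 0.90 mm/year gives 0.90 × 516 = 464.4 mm.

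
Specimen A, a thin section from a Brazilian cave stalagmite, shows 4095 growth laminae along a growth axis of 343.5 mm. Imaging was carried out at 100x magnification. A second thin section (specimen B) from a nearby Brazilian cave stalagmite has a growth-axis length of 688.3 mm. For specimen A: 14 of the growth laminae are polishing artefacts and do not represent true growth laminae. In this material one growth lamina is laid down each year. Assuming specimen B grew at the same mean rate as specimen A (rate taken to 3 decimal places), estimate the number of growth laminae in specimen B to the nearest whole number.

Specimen A: adjusted count: 4095 − 14 = 4081 growth laminae.
A: Extension rate ≈ 343.5 / 4081 = 0.084 mm/year.
For B, 688.3 / 0.084 = 8194.05 years ≈ 8194 growth laminae.

8194 growth laminae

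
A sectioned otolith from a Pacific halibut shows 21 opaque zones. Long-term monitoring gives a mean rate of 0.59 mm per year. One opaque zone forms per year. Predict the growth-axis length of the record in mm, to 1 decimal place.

21 years of growth are recorded.
Predicted length = 0.59 mm/year × 21 years = 12.4 mm.

12.4 mm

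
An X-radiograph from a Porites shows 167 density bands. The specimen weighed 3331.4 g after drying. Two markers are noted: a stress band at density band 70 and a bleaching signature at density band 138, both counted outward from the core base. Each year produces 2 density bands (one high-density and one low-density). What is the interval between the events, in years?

138 − 70 = 68 density bands lie between the two events.
68 density bands at 2 per year is 68 / 2 = 34 years.

34 years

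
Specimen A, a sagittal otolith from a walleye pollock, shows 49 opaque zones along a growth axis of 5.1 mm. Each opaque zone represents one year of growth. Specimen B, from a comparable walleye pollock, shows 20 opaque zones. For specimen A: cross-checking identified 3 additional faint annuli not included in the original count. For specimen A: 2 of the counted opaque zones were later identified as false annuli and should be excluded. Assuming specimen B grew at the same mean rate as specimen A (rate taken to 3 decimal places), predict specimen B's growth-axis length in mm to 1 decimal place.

Specimen A: correcting the raw count gives 49 − 2 + 3 = 50 true opaque zones.
A: Extension rate ≈ 5.1 / 50 = 0.102 mm/yr.
For B, 0.102 mm/year × 20 years = 2.0 mm.

2.0 mm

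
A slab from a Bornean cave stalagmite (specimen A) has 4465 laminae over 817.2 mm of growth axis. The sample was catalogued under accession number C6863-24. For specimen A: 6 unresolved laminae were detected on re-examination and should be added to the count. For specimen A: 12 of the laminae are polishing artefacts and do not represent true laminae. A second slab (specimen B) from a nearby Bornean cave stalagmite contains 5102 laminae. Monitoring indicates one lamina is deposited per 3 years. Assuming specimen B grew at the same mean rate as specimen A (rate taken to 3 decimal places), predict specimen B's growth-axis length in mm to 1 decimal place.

Specimen A: true lamina count = 4465 − 12 + 6 = 4459.
Specimen A: 4459 laminae at 3 years each span 4459 × 3 = 13377 years.
A: Mean rate = 817.2 mm / 13377 years ≈ 0.061 mm/yr.
Specimen B: at 3 years per lamina, 5102 × 3 = 15306 years. B's length ≈ 0.061 × 15306 = 933.7 mm.

933.7 mm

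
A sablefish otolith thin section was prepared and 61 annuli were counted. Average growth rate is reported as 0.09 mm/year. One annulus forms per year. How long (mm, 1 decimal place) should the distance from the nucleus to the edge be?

61 years of growth are recorded.
Length ≈ 0.09 × 61 = 5.5 mm.

5.5 mm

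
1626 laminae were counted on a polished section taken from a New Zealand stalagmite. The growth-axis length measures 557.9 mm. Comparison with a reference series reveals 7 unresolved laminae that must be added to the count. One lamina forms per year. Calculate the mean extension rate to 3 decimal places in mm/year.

True lamina count = 1626 + 7 = 1633.
Mean rate = 557.9 mm / 1633 years ≈ 0.342 mm/year.

0.342 mm/year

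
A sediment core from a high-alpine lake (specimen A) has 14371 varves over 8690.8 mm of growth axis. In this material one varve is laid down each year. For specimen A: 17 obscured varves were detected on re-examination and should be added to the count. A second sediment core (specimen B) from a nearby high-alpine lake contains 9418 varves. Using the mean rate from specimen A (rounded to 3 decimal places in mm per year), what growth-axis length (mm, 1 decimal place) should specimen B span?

Specimen A: true varve count = 14371 + 17 = 14388.
A: 8690.8 mm over 14388 years gives 8690.8 / 14388 ≈ 0.604 mm/yr.
B's length ≈ 0.604 × 9418 = 5688.5 mm.

5688.5 mm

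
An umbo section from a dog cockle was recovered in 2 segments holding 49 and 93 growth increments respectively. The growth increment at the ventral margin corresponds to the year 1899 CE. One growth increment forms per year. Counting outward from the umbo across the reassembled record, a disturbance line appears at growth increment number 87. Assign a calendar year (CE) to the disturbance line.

Total growth increments = 49 + 93 = 142.
The disturbance line sits at growth increment 87 from the umbo, so 142 − 87 = 55 growth increments formed after it.
Counting back 55 years from 1899 CE places the disturbance line in 1899 − 55 = 1844 CE.

1844 CE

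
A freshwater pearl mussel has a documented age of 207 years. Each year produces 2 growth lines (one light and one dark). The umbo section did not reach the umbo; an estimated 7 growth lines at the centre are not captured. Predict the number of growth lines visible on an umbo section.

207 years at 2 growth lines per year gives 207 × 2 = 414 growth lines.
414 − 7 missed = 407 growth lines expected in the prepared section.

407 growth lines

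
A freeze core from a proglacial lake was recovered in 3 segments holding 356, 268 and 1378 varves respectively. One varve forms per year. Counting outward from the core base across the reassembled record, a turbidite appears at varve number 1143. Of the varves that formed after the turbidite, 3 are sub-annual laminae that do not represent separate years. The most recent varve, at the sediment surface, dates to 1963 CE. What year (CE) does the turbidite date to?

Total varves = 356 + 268 + 1378 = 2002.
The turbidite sits at varve 1143 from the core base, so 2002 − 1143 = 859 varves formed after it.
859 − 3 false = 856 true varves after the turbidite.
The varve at the sediment surface is 1963 CE, so the turbidite dates to 1963 − 856 = 1107 CE.

1107 CE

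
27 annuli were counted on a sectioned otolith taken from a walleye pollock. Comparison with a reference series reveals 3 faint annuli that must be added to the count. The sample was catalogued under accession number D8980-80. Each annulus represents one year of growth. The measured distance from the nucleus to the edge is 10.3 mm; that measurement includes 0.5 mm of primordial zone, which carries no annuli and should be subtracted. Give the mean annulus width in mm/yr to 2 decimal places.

0.33 mm/yr

After corrections the count is 27 + 3 = 30 annuli.
Removing the 0.5 mm offcut leaves 10.3 − 0.5 = 9.8 mm.
Mean rate = 9.8 mm / 30 years ≈ 0.33 mm/yr.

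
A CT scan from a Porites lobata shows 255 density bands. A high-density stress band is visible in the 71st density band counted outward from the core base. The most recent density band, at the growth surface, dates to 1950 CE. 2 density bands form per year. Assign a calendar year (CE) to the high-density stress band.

255 − 71 = 184 density bands lie beyond the high-density stress band toward the growth surface.
Dividing by 2 density bands per year: 184 / 2 = 92 years.
The density band at the growth surface is 1950 CE, so the high-density stress band dates to 1950 − 92 = 1858 CE.

1858 CE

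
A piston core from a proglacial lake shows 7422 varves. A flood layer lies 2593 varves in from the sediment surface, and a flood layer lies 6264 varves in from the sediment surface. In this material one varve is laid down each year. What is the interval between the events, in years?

3671 years

6264 − 2593 = 3671 varves lie between the two events.
That is 3671 years at one varve per year.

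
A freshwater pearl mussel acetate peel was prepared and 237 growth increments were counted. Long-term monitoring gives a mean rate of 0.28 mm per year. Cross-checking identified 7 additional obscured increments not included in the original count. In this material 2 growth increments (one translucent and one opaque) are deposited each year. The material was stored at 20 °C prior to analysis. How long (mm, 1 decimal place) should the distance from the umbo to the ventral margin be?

34.2 mm

True growth increment count = 237 + 7 = 244.
With 2 growth increments per year, 244 / 2 = 122 years.
122 years at 0.28 mm/year gives 0.28 × 122 = 34.2 mm.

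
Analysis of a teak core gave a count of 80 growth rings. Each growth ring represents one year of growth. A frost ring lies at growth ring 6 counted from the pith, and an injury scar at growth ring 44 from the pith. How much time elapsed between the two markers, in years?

38 yr

Separation: 44 − 6 = 38 growth rings.
That is 38 years at one growth ring per year.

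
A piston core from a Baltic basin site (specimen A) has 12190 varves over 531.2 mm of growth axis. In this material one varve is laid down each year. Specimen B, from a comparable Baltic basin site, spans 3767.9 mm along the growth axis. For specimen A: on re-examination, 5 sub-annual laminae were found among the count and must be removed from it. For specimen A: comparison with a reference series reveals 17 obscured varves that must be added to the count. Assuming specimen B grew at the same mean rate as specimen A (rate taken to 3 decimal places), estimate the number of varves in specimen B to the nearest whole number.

85634 varves

Specimen A: adjusted count: 12190 − 5 + 17 = 12202 varves.
A: 531.2 mm over 12202 years gives 531.2 / 12202 ≈ 0.044 mm/yr.
For B, 3767.9 / 0.044 = 85634.09 years ≈ 85634 varves.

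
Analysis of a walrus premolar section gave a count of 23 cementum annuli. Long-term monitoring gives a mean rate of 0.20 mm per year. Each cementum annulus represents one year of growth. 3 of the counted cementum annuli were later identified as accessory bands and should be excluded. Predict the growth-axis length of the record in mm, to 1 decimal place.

After corrections the count is 23 − 3 = 20 cementum annuli.
Length ≈ 0.20 × 20 = 4.0 mm.

4.0 mm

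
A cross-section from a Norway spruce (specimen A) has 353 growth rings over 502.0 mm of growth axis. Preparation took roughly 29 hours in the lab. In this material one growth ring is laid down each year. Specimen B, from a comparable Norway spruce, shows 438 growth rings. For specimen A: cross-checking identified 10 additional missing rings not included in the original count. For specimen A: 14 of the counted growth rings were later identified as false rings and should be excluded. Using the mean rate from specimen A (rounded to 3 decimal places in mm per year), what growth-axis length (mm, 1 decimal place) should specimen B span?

629.8 mm

Specimen A: adjusted count: 353 − 14 + 10 = 349 growth rings.
A: Mean rate = 502.0 mm / 349 years ≈ 1.438 mm/year.
For B, 1.438 mm/year × 438 years = 629.8 mm.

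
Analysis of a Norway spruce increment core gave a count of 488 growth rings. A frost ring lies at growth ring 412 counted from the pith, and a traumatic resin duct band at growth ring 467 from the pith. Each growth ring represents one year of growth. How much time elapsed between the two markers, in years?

55 yr

467 − 412 = 55 growth rings lie between the two events.
That is 55 years at one growth ring per year.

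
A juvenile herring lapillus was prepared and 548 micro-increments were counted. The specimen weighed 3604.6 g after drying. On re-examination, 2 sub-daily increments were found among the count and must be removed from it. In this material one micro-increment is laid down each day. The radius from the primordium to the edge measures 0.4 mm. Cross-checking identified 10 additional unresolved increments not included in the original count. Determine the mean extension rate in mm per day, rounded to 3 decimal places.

0.001 mm per day

Correcting the raw count gives 548 − 2 + 10 = 556 true micro-increments.
Extension rate ≈ 0.4 / 556 = 0.001 mm per day.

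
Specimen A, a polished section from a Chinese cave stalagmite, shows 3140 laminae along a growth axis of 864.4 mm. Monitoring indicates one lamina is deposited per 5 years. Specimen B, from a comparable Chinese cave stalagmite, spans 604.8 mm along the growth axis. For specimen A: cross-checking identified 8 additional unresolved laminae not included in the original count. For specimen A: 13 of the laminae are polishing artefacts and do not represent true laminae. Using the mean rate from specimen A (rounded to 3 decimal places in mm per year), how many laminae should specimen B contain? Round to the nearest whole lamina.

2199 laminae

Specimen A: after corrections the count is 3140 − 13 + 8 = 3135 laminae.
Specimen A: at 5 years per lamina, 3135 × 5 = 15675 years.
A: Extension rate ≈ 864.4 / 15675 = 0.055 mm/year.
For B, 604.8 / 0.055 = 10996.36 years; at 5 years per lamina that is 10996.36 / 5 ≈ 2199 laminae.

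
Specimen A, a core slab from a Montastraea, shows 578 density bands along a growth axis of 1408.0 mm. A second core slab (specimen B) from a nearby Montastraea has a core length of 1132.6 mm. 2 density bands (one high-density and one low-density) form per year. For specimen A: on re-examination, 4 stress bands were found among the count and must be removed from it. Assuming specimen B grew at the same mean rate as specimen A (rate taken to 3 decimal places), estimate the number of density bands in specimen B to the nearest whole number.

Specimen A: correcting the raw count gives 578 − 4 = 574 true density bands.
Specimen A: 574 density bands at 2 per year is 574 / 2 = 287 years.
A: Extension rate ≈ 1408.0 / 287 = 4.906 mm/year.
B spans 1132.6 / 4.906 = 230.86 years; at 2 density bands per year that is 230.86 × 2 ≈ 462 density bands.

462 density bands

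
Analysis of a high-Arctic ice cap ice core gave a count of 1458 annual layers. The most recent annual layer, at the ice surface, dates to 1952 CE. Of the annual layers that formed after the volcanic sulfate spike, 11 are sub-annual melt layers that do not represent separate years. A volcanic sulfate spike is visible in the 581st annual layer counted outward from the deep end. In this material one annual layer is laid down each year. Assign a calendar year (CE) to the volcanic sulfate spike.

1086 CE

The volcanic sulfate spike sits at annual layer 581 from the deep end, so 1458 − 581 = 877 annual layers formed after it.
877 − 11 false = 866 true annual layers after the volcanic sulfate spike.
The annual layer at the ice surface is 1952 CE, so the volcanic sulfate spike dates to 1952 − 866 = 1086 CE.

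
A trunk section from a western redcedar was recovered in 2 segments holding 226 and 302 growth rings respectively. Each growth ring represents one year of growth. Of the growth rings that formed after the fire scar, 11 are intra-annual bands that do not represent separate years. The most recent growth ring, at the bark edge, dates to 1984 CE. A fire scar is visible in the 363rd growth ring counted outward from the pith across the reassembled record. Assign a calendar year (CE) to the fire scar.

1830 CE

Total growth rings = 226 + 302 = 528.
Between growth ring 363 and the bark edge there are 528 − 363 = 165 growth rings.
165 − 11 false = 154 true growth rings after the fire scar.
The growth ring at the bark edge is 1984 CE, so the fire scar dates to 1984 − 154 = 1830 CE.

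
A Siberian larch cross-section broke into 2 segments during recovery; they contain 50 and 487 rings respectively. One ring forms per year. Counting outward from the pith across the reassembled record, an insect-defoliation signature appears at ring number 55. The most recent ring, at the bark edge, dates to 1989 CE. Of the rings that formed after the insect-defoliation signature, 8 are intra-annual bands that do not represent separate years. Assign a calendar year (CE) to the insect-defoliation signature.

Total rings = 50 + 487 = 537.
Between ring 55 and the bark edge there are 537 − 55 = 482 rings.
Removing the 8 false rings leaves 482 − 8 = 474 true rings beyond the insect-defoliation signature.
The ring at the bark edge is 1989 CE, so the insect-defoliation signature dates to 1989 − 474 = 1515 CE.

1515 CE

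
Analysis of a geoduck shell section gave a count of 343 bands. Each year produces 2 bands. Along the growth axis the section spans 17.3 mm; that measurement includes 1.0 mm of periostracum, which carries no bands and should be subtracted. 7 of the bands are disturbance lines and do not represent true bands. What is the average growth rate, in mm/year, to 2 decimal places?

Correcting the raw count gives 343 − 7 = 336 true bands.
Dividing by 2 bands per year: 336 / 2 = 168 years.
Removing the 1.0 mm offcut leaves 17.3 − 1.0 = 16.3 mm.
16.3 mm over 168 years gives 16.3 / 168 ≈ 0.10 mm/year.

0.10 mm/year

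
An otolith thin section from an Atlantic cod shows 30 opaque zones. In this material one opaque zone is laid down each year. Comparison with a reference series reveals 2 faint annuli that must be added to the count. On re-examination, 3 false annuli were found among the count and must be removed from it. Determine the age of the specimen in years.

Adjusted count: 30 − 3 + 2 = 29 opaque zones.
With a one-to-one opaque zone periodicity this is 29 years.

29 years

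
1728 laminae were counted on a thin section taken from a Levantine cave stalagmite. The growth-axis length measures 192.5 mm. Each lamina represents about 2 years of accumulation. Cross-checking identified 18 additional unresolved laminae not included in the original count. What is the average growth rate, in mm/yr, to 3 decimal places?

Correcting the raw count gives 1728 + 18 = 1746 true laminae.
1746 laminae at 2 years each span 1746 × 2 = 3492 years.
Extension rate ≈ 192.5 / 3492 = 0.055 mm/yr.

0.055 mm/yr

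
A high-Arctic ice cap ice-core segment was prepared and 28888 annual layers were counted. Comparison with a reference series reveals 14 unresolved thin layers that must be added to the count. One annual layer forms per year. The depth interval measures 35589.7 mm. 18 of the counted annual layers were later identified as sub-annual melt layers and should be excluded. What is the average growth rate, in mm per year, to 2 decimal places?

1.23 mm per year

True annual layer count = 28888 − 18 + 14 = 28884.
Mean rate = 35589.7 mm / 28884 years ≈ 1.23 mm per year.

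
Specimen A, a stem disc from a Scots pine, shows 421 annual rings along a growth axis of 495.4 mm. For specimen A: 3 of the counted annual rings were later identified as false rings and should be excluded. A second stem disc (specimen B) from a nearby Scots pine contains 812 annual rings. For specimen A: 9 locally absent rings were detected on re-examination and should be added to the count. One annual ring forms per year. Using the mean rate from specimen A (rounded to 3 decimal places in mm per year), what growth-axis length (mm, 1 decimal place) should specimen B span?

Specimen A: adjusted count: 421 − 3 + 9 = 427 annual rings.
A: Extension rate ≈ 495.4 / 427 = 1.160 mm/yr.
Length of B = 1.160 × 812 = 941.9 mm.

941.9 mm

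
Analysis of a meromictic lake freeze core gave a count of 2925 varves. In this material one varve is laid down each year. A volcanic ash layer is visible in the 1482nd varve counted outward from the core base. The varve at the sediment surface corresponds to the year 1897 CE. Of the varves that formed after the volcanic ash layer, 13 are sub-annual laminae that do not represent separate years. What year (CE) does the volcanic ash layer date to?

2925 − 1482 = 1443 varves lie beyond the volcanic ash layer toward the sediment surface.
Removing the 13 false varves leaves 1443 − 13 = 1430 true varves beyond the volcanic ash layer.
1897 − 1430 = 467 CE.

467 CE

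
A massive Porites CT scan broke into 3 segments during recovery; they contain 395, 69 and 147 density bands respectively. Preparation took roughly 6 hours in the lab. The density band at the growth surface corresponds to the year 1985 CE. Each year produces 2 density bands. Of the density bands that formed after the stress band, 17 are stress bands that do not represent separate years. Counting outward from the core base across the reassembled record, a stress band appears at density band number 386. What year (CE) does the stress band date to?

1881 CE

Total density bands = 395 + 69 + 147 = 611.
611 − 386 = 225 density bands lie beyond the stress band toward the growth surface.
Excluding 17 false density bands: 225 − 17 = 208.
208 density bands at 2 per year is 208 / 2 = 104 years.
Counting back 104 years from 1985 CE places the stress band in 1985 − 104 = 1881 CE.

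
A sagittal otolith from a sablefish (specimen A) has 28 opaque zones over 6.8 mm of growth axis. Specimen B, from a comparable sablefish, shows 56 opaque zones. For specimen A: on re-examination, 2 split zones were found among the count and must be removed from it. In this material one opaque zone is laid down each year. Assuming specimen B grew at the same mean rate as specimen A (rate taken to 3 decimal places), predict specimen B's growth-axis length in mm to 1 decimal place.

Specimen A: after corrections the count is 28 − 2 = 26 opaque zones.
A: Extension rate ≈ 6.8 / 26 = 0.262 mm/year.
B's length ≈ 0.262 × 56 = 14.7 mm.

14.7 mm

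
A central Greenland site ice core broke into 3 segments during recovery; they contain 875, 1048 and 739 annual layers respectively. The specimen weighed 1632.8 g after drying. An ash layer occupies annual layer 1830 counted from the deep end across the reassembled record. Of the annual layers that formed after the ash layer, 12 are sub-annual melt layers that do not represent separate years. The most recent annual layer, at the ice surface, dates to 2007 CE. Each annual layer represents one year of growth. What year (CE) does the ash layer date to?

Total annual layers = 875 + 1048 + 739 = 2662.
The ash layer sits at annual layer 1830 from the deep end, so 2662 − 1830 = 832 annual layers formed after it.
832 − 12 false = 820 true annual layers after the ash layer.
2007 − 820 = 1187 CE.

1187 CE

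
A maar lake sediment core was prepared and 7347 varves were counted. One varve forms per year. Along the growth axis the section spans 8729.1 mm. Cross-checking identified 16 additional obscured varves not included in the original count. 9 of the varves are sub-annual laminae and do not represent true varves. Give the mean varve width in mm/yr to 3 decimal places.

Correcting the raw count gives 7347 − 9 + 16 = 7354 true varves.
Mean rate = 8729.1 mm / 7354 years ≈ 1.187 mm/yr.

1.187 mm/yr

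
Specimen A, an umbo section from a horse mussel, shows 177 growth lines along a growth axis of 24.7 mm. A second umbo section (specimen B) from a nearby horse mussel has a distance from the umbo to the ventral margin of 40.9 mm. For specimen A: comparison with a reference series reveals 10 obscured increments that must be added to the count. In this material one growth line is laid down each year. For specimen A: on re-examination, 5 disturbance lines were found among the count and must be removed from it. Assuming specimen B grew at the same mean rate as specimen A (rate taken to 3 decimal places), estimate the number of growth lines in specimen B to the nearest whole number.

301 growth lines

Specimen A: after corrections the count is 177 − 5 + 10 = 182 growth lines.
A: 24.7 mm over 182 years gives 24.7 / 182 ≈ 0.136 mm/yr.
For B, 40.9 / 0.136 = 300.74 years ≈ 301 growth lines.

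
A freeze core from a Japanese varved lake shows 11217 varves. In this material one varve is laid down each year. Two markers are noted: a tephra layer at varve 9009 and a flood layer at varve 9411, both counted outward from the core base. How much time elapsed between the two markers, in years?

402 years

The two markers are separated by 9411 − 9009 = 402 varves.
One varve per year makes the interval 402 years.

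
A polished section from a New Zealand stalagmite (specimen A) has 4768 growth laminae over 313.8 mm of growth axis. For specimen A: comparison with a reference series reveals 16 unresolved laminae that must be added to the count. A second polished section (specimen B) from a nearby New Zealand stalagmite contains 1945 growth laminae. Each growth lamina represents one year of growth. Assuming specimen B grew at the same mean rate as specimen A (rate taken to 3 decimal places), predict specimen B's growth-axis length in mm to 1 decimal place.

Specimen A: after corrections the count is 4768 + 16 = 4784 growth laminae.
A: Extension rate ≈ 313.8 / 4784 = 0.066 mm/yr.
B's length ≈ 0.066 × 1945 = 128.4 mm.

128.4 mm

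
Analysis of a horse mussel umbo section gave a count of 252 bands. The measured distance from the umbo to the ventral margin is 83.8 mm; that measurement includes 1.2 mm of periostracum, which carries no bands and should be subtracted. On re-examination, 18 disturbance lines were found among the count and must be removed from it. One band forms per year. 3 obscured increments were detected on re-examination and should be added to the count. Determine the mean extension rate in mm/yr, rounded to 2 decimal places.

Adjusted count: 252 − 18 + 3 = 237 bands.
The growth record spans 83.8 − 1.2 = 82.6 mm.
Extension rate ≈ 82.6 / 237 = 0.35 mm/yr.

0.35 mm/yr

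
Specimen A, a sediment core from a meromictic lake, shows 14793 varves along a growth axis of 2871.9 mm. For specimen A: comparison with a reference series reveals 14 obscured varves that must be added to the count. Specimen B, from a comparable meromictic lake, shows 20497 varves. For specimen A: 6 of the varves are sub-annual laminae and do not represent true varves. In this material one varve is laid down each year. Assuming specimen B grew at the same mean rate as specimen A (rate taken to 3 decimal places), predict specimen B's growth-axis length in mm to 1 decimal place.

Specimen A: adjusted count: 14793 − 6 + 14 = 14801 varves.
A: Extension rate ≈ 2871.9 / 14801 = 0.194 mm/year.
For B, 0.194 mm/year × 20497 years = 3976.4 mm.

3976.4 mm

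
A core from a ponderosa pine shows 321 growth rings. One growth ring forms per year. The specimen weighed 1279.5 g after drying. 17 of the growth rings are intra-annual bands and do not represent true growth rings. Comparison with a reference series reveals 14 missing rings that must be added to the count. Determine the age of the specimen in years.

True growth ring count = 321 − 17 + 14 = 318.
One growth ring per year makes the duration 318 years.

318 years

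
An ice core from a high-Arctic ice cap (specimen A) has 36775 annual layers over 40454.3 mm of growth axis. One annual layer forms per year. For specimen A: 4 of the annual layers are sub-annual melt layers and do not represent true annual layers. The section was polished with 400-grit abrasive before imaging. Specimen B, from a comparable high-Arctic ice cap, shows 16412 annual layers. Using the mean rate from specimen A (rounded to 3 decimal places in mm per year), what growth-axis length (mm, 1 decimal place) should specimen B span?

18053.2 mm

Specimen A: true annual layer count = 36775 − 4 = 36771.
A: Mean rate = 40454.3 mm / 36771 years ≈ 1.100 mm/yr.
Length of B = 1.100 × 16412 = 18053.2 mm.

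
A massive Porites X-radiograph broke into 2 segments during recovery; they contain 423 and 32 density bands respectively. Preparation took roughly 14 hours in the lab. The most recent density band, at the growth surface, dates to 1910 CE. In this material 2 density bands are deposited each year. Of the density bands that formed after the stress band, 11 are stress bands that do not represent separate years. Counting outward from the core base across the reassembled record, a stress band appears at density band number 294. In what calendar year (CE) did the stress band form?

1835 CE

Total density bands = 423 + 32 = 455.
Between density band 294 and the growth surface there are 455 − 294 = 161 density bands.
161 − 11 false = 150 true density bands after the stress band.
150 density bands at 2 per year is 150 / 2 = 75 years.
1910 − 75 = 1835 CE.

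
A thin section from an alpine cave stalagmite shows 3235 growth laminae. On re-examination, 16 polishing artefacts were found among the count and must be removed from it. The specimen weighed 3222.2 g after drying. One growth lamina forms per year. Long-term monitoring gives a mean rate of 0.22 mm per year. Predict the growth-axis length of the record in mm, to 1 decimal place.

After corrections the count is 3235 − 16 = 3219 growth laminae.
Predicted length = 0.22 mm/year × 3219 years = 708.2 mm.

708.2 mm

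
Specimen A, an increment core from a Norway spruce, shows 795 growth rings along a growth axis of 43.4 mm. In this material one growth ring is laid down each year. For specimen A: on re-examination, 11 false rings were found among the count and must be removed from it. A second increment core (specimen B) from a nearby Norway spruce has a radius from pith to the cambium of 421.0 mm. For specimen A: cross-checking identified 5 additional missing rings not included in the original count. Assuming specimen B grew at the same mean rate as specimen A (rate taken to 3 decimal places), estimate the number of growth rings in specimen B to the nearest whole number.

Specimen A: after corrections the count is 795 − 11 + 5 = 789 growth rings.
A: Extension rate ≈ 43.4 / 789 = 0.055 mm/year.
Specimen B: 421.0 mm / 0.055 mm per year = 7654.55 years ≈ 7655 growth rings.

7655 growth rings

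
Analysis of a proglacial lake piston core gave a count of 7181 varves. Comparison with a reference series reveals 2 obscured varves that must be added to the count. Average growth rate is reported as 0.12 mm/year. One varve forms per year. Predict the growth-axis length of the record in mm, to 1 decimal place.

862.0 mm

True varve count = 7181 + 2 = 7183.
Predicted length = 0.12 mm/year × 7183 years = 862.0 mm.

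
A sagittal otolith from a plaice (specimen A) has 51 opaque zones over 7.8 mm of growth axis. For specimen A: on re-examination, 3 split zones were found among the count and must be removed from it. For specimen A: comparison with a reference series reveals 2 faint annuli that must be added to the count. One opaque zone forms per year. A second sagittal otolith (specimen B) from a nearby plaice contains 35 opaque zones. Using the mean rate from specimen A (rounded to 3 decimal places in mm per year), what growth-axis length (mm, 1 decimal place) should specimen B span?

5.5 mm

Specimen A: after corrections the count is 51 − 3 + 2 = 50 opaque zones.
A: Extension rate ≈ 7.8 / 50 = 0.156 mm/yr.
For B, 0.156 mm/year × 35 years = 5.5 mm.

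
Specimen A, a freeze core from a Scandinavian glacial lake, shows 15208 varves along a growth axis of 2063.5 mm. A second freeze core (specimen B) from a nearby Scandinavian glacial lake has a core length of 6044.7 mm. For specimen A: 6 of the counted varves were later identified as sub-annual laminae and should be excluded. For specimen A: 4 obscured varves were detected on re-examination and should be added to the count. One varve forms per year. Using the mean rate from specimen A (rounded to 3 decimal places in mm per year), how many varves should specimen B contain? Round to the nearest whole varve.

44446 varves

Specimen A: true varve count = 15208 − 6 + 4 = 15206.
A: Mean rate = 2063.5 mm / 15206 years ≈ 0.136 mm/year.
B spans 6044.7 / 0.136 = 44446.32 years ≈ 44446 varves.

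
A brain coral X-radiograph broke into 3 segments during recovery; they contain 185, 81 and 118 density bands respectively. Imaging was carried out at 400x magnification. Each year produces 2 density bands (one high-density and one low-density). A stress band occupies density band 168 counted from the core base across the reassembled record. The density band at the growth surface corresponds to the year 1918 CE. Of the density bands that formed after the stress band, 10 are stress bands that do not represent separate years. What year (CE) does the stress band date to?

Total density bands = 185 + 81 + 118 = 384.
384 − 168 = 216 density bands lie beyond the stress band toward the growth surface.
Excluding 10 false density bands: 216 − 10 = 206.
206 density bands at 2 per year is 206 / 2 = 103 years.
1918 − 103 = 1815 CE.

1815 CE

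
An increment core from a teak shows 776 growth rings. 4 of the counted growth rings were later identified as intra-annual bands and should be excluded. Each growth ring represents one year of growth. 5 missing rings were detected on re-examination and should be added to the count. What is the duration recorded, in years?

777 years

Correcting the raw count gives 776 − 4 + 5 = 777 true growth rings.
With a one-to-one growth ring periodicity this is 777 years.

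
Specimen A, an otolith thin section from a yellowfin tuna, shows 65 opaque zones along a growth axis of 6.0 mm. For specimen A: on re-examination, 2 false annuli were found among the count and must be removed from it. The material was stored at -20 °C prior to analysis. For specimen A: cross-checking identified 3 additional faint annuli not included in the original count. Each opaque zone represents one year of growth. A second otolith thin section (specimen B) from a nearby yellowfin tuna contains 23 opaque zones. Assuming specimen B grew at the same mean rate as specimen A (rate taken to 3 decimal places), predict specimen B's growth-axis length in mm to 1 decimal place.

Specimen A: correcting the raw count gives 65 − 2 + 3 = 66 true opaque zones.
A: Mean rate = 6.0 mm / 66 years ≈ 0.091 mm/yr.
B's length ≈ 0.091 × 23 = 2.1 mm.

2.1 mm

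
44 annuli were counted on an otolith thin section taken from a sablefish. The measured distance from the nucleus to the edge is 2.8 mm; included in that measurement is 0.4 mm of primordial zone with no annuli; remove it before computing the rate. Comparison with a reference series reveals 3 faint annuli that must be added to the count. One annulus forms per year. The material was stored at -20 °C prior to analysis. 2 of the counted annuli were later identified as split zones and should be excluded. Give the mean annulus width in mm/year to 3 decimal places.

Adjusted count: 44 − 2 + 3 = 45 annuli.
Removing the 0.4 mm offcut leaves 2.8 − 0.4 = 2.4 mm.
2.4 mm over 45 years gives 2.4 / 45 ≈ 0.053 mm/year.

0.053 mm/year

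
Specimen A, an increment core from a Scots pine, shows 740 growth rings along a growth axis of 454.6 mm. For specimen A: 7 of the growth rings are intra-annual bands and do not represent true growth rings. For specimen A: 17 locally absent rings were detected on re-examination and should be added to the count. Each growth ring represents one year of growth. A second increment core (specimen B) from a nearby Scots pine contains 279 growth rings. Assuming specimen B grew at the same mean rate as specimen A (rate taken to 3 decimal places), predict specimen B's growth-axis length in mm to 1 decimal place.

169.1 mm

Specimen A: correcting the raw count gives 740 − 7 + 17 = 750 true growth rings.
A: Mean rate = 454.6 mm / 750 years ≈ 0.606 mm per year.
B's length ≈ 0.606 × 279 = 169.1 mm.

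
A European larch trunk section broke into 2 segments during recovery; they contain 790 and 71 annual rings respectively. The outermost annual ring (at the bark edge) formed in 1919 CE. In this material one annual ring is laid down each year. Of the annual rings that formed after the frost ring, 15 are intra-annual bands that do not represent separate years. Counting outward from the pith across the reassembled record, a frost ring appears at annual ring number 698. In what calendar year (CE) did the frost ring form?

1771 CE

Total annual rings = 790 + 71 = 861.
861 − 698 = 163 annual rings lie beyond the frost ring toward the bark edge.
163 − 15 false = 148 true annual rings after the frost ring.
The annual ring at the bark edge is 1919 CE, so the frost ring dates to 1919 − 148 = 1771 CE.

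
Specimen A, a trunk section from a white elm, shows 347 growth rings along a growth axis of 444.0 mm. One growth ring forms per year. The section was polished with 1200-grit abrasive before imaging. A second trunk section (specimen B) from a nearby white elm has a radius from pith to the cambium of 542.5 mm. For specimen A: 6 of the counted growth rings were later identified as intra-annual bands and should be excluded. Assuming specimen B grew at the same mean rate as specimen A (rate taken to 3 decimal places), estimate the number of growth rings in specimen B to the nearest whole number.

417 growth rings

Specimen A: after corrections the count is 347 − 6 = 341 growth rings.
A: Mean rate = 444.0 mm / 341 years ≈ 1.302 mm/year.
B spans 542.5 / 1.302 = 416.67 years ≈ 417 growth rings.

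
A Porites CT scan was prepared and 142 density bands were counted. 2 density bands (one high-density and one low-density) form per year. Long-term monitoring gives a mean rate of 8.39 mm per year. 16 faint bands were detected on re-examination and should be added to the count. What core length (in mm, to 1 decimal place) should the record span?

Correcting the raw count gives 142 + 16 = 158 true density bands.
With 2 density bands per year, 158 / 2 = 79 years.
79 years at 8.39 mm/year gives 8.39 × 79 = 662.8 mm.

662.8 mm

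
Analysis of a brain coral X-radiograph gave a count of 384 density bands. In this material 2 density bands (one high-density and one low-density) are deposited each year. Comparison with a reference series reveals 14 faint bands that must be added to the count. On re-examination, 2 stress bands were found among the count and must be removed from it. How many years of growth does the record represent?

198 yr

After corrections the count is 384 − 2 + 14 = 396 density bands.
With 2 density bands per year, 396 / 2 = 198 years.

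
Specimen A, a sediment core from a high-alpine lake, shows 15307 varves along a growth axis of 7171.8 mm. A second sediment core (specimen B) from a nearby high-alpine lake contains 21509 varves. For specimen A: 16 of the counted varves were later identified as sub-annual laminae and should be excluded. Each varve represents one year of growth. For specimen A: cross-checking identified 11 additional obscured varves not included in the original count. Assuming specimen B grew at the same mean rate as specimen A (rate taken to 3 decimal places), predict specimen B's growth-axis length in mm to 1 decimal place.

10087.7 mm

Specimen A: correcting the raw count gives 15307 − 16 + 11 = 15302 true varves.
A: Extension rate ≈ 7171.8 / 15302 = 0.469 mm/year.
B's length ≈ 0.469 × 21509 = 10087.7 mm.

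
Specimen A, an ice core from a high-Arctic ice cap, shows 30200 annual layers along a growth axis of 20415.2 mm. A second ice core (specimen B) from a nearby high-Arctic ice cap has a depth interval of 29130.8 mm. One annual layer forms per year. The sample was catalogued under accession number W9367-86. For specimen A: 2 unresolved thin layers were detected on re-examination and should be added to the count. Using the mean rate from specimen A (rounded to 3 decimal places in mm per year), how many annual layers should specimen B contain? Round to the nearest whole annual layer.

Specimen A: true annual layer count = 30200 + 2 = 30202.
A: 20415.2 mm over 30202 years gives 20415.2 / 30202 ≈ 0.676 mm/year.
Specimen B: 29130.8 mm / 0.676 mm per year = 43092.90 years ≈ 43093 annual layers.

43093 annual layers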